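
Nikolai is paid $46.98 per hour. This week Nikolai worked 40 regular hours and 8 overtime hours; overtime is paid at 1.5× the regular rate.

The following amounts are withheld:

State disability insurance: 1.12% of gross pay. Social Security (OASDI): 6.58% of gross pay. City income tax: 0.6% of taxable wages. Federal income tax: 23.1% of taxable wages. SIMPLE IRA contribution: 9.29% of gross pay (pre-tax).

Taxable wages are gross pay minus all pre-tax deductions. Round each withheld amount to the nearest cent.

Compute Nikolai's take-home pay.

Regular pay: 40 × $46.98 = $1879.20
Overtime pay: 8 × $46.98 × 1.5 = $563.76
Gross pay = $1879.20 + $563.76 = $2442.96
SIMPLE IRA contribution: $2442.96 × 0.0929 = $226.95
Taxable wages = $2442.96 − $226.95 = $2216.01
City income tax: $2216.01 × 0.006 = $13.30
Federal income tax: $2216.01 × 0.231 = $511.90
State disability insurance: $2442.96 × 0.0112 = $27.36
Social Security (OASDI): $2442.96 × 0.0658 = $160.75
Total deductions = $226.95 + $13.30 + $511.90 + $27.36 + $160.75 = $940.26
Net pay = $2442.96 − $940.26 = $1502.70

$1502.70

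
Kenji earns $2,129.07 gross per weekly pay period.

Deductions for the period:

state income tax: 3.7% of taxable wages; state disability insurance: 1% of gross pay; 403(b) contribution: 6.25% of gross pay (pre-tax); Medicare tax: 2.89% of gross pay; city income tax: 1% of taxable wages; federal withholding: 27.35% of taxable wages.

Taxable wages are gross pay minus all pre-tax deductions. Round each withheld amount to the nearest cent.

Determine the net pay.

$1,273.46

403(b) contribution: $2,129.07 × 0.0625 = $133.07
Taxable wages = $2,129.07 − $133.07 = $1,996.00
City income tax: $1,996.00 × 0.01 = $19.96
Federal withholding: $1,996.00 × 0.2735 = $545.91
State income tax: $1,996.00 × 0.037 = $73.85
Medicare tax: $2,129.07 × 0.0289 = $61.53
State disability insurance: $2,129.07 × 0.01 = $21.29
Total deductions = $133.07 + $19.96 + $545.91 + $73.85 + $61.53 + $21.29 = $855.61
Net pay = $2,129.07 − $855.61 = $1,273.46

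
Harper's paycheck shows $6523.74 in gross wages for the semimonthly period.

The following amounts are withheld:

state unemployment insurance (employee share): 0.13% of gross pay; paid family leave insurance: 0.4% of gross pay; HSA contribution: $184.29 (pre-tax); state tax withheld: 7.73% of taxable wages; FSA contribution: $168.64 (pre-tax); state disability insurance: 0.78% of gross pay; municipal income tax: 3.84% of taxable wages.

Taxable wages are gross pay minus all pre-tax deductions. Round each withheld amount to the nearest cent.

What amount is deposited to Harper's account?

HSA contribution: $184.29
FSA contribution: $168.64
Pre-tax total = $184.29 + $168.64 = $352.93
Taxable wages = $6523.74 − $352.93 = $6170.81
Municipal income tax: $6170.81 × 0.0384 = $236.96
State tax withheld: $6170.81 × 0.0773 = $477.00
State unemployment insurance (employee share): $6523.74 × 0.0013 = $8.48
State disability insurance: $6523.74 × 0.0078 = $50.89
Paid family leave insurance: $6523.74 × 0.004 = $26.09
Total deductions = $184.29 + $168.64 + $236.96 + $477.00 + $8.48 + $50.89 + $26.09 = $1152.35
Net pay = $6523.74 − $1152.35 = $5371.39

$5371.39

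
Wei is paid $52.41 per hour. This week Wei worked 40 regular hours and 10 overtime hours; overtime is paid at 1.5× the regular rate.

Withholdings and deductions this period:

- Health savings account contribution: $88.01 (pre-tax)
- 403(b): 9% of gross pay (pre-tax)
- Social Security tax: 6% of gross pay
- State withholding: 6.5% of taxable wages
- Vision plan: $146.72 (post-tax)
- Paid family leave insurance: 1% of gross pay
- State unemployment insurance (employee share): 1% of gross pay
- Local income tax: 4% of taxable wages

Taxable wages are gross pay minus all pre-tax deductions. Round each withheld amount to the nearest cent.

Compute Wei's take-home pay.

$1891.60

Regular pay: 40 × $52.41 = $2096.40
Overtime pay: 10 × $52.41 × 1.5 = $786.15
Gross pay = $2096.40 + $786.15 = $2882.55
403(b): $2882.55 × 0.09 = $259.43
Health savings account contribution: $88.01
Pre-tax total = $259.43 + $88.01 = $347.44
Taxable wages = $2882.55 − $347.44 = $2535.11
State withholding: $2535.11 × 0.065 = $164.78
Local income tax: $2535.11 × 0.04 = $101.40
Social Security tax: $2882.55 × 0.06 = $172.95
State unemployment insurance (employee share): $2882.55 × 0.01 = $28.83
Paid family leave insurance: $2882.55 × 0.01 = $28.83
Vision plan: $146.72
Total deductions = $259.43 + $88.01 + $164.78 + $101.40 + $172.95 + $28.83 + $28.83 + $146.72 = $990.95
Net pay = $2882.55 − $990.95 = $1891.60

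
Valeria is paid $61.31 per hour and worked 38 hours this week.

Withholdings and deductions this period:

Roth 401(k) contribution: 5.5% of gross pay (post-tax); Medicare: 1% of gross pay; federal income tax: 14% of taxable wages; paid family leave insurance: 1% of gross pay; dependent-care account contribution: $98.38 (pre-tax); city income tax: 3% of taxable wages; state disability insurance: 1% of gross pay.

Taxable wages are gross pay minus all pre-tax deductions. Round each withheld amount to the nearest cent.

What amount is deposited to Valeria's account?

Gross pay: 38 × $61.31 = $2,329.78
Dependent-care account contribution: $98.38
Taxable wages = $2,329.78 − $98.38 = $2,231.40
City income tax: $2,231.40 × 0.03 = $66.94
Federal income tax: $2,231.40 × 0.14 = $312.40
Medicare: $2,329.78 × 0.01 = $23.30
State disability insurance: $2,329.78 × 0.01 = $23.30
Paid family leave insurance: $2,329.78 × 0.01 = $23.30
Roth 401(k) contribution: $2,329.78 × 0.055 = $128.14
Total deductions = $98.38 + $66.94 + $312.40 + $23.30 + $23.30 + $23.30 + $128.14 = $675.76
Net pay = $2,329.78 − $675.76 = $1,654.02

$1,654.02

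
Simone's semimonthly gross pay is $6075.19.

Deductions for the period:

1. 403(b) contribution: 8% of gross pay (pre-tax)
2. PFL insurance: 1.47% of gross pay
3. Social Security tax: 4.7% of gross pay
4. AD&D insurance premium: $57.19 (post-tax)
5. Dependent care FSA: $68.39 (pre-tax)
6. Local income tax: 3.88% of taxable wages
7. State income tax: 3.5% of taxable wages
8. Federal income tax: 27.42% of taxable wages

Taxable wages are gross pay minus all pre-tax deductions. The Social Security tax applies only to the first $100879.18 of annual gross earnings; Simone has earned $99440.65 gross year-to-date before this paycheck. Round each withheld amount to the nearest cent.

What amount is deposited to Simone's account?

$3385.43

403(b) contribution: $6075.19 × 0.08 = $486.02
Dependent care FSA: $68.39
Pre-tax total = $486.02 + $68.39 = $554.41
Taxable wages = $6075.19 − $554.41 = $5520.78
Local income tax: $5520.78 × 0.0388 = $214.21
Federal income tax: $5520.78 × 0.2742 = $1513.80
State income tax: $5520.78 × 0.035 = $193.23
Social Security tax: only $100879.18 − $99440.65 = $1438.53 of this check is subject → $1438.53 × 0.047 = $67.61
PFL insurance: $6075.19 × 0.0147 = $89.31
AD&D insurance premium: $57.19
Total deductions = $486.02 + $68.39 + $214.21 + $1513.80 + $193.23 + $67.61 + $89.31 + $57.19 = $2689.76
Net pay = $6075.19 − $2689.76 = $3385.43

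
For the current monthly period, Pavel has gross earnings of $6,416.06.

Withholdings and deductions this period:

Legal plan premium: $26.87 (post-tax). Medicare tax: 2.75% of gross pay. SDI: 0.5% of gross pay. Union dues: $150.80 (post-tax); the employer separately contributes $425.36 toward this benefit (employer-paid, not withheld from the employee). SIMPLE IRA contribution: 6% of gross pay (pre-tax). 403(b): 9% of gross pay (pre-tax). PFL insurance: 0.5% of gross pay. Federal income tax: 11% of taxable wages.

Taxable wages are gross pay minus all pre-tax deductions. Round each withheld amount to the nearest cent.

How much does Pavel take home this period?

SIMPLE IRA contribution: $6,416.06 × 0.06 = $384.96
403(b): $6,416.06 × 0.09 = $577.45
Pre-tax total = $384.96 + $577.45 = $962.41
Taxable wages = $6,416.06 − $962.41 = $5,453.65
Federal income tax: $5,453.65 × 0.11 = $599.90
Medicare tax: $6,416.06 × 0.0275 = $176.44
PFL insurance: $6,416.06 × 0.005 = $32.08
SDI: $6,416.06 × 0.005 = $32.08
Union dues: $150.80
Legal plan premium: $26.87
(Employer's $425.36 toward union dues is not withheld from the employee.)
Total deductions = $384.96 + $577.45 + $599.90 + $176.44 + $32.08 + $32.08 + $150.80 + $26.87 = $1,980.58
Net pay = $6,416.06 − $1,980.58 = $4,435.48

$4,435.48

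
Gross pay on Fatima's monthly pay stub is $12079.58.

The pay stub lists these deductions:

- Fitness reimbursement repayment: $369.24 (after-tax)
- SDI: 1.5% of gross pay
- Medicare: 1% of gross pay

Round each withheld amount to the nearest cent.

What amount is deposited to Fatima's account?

$11408.35

SDI: $12079.58 × 0.015 = $181.19
Medicare: $12079.58 × 0.01 = $120.80
Fitness reimbursement repayment: $369.24
Total deductions = $181.19 + $120.80 + $369.24 = $671.23
Net pay = $12079.58 − $671.23 = $11408.35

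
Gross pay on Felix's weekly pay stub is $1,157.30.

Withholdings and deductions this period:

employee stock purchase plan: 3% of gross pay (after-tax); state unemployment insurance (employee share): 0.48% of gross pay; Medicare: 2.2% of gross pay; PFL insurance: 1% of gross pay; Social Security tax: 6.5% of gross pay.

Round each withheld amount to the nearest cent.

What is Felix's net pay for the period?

State unemployment insurance (employee share): $1,157.30 × 0.0048 = $5.56
PFL insurance: $1,157.30 × 0.01 = $11.57
Social Security tax: $1,157.30 × 0.065 = $75.22
Medicare: $1,157.30 × 0.022 = $25.46
Employee stock purchase plan: $1,157.30 × 0.03 = $34.72
Total deductions = $5.56 + $11.57 + $75.22 + $25.46 + $34.72 = $152.53
Net pay = $1,157.30 − $152.53 = $1,004.77

$1,004.77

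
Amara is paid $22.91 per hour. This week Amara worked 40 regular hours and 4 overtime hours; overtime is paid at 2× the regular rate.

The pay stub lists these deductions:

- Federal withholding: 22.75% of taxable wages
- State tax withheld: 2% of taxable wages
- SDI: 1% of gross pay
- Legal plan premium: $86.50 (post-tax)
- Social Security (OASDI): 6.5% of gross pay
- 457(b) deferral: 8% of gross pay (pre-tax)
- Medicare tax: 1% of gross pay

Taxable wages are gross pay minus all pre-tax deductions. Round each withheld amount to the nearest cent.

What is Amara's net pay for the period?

$581.34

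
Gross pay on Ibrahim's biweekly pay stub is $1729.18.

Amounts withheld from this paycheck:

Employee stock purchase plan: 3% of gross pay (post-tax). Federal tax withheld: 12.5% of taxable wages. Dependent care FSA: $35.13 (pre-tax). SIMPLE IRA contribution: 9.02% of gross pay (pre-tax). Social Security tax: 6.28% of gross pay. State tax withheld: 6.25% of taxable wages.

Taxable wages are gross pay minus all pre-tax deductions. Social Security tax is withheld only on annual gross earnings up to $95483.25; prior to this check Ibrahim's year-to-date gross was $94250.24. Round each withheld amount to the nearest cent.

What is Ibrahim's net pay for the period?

$1120.38

SIMPLE IRA contribution: $1729.18 × 0.0902 = $155.97
Dependent care FSA: $35.13
Pre-tax total = $155.97 + $35.13 = $191.10
Taxable wages = $1729.18 − $191.10 = $1538.08
Federal tax withheld: $1538.08 × 0.125 = $192.26
State tax withheld: $1538.08 × 0.0625 = $96.13
Social Security tax: only $95483.25 − $94250.24 = $1233.01 of this check is subject → $1233.01 × 0.0628 = $77.43
Employee stock purchase plan: $1729.18 × 0.03 = $51.88
Total deductions = $155.97 + $35.13 + $192.26 + $96.13 + $77.43 + $51.88 = $608.80
Net pay = $1729.18 − $608.80 = $1120.38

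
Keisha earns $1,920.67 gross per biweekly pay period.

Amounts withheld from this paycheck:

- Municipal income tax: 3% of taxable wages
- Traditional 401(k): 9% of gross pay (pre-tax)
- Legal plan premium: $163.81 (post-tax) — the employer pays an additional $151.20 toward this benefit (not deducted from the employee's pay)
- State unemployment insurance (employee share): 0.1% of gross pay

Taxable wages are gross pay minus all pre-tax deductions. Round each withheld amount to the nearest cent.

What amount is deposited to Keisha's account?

Traditional 401(k): $1,920.67 × 0.09 = $172.86
Taxable wages = $1,920.67 − $172.86 = $1,747.81
Municipal income tax: $1,747.81 × 0.03 = $52.43
State unemployment insurance (employee share): $1,920.67 × 0.001 = $1.92
Legal plan premium: $163.81
(Employer's $151.20 toward legal plan premium is not withheld from the employee.)
Total deductions = $172.86 + $52.43 + $1.92 + $163.81 = $391.02
Net pay = $1,920.67 − $391.02 = $1,529.65

$1,529.65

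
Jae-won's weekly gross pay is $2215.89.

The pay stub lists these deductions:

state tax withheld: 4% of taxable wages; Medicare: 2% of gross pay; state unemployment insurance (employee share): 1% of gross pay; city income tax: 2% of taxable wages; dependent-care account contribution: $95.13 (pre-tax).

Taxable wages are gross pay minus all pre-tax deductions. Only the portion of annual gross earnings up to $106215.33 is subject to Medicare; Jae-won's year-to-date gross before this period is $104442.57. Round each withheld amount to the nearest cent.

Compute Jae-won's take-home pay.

$1935.89

Dependent-care account contribution: $95.13
Taxable wages = $2215.89 − $95.13 = $2120.76
State tax withheld: $2120.76 × 0.04 = $84.83
City income tax: $2120.76 × 0.02 = $42.42
Medicare: only $106215.33 − $104442.57 = $1772.76 of this check is subject → $1772.76 × 0.02 = $35.46
State unemployment insurance (employee share): $2215.89 × 0.01 = $22.16
Total deductions = $95.13 + $84.83 + $42.42 + $35.46 + $22.16 = $280.00
Net pay = $2215.89 − $280.00 = $1935.89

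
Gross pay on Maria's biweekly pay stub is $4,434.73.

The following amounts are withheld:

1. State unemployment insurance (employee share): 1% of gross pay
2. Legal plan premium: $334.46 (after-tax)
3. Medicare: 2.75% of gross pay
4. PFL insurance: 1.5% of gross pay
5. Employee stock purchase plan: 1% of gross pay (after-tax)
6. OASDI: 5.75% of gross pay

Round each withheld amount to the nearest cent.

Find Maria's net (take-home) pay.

$3,568.09

Medicare: $4,434.73 × 0.0275 = $121.96
State unemployment insurance (employee share): $4,434.73 × 0.01 = $44.35
OASDI: $4,434.73 × 0.0575 = $255.00
PFL insurance: $4,434.73 × 0.015 = $66.52
Employee stock purchase plan: $4,434.73 × 0.01 = $44.35
Legal plan premium: $334.46
Total deductions = $121.96 + $44.35 + $255.00 + $66.52 + $44.35 + $334.46 = $866.64
Net pay = $4,434.73 − $866.64 = $3,568.09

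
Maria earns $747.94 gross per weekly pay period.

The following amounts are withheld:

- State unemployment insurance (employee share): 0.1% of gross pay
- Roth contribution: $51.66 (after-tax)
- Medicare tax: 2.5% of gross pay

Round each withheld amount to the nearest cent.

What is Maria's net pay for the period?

$676.83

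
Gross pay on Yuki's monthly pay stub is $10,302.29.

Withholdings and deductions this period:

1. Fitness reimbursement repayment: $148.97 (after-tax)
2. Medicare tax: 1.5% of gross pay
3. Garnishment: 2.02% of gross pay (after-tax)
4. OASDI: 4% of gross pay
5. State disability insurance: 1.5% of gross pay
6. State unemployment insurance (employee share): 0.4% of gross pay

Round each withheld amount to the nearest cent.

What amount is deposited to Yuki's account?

$9,182.85

OASDI: $10,302.29 × 0.04 = $412.09
State unemployment insurance (employee share): $10,302.29 × 0.004 = $41.21
State disability insurance: $10,302.29 × 0.015 = $154.53
Medicare tax: $10,302.29 × 0.015 = $154.53
Fitness reimbursement repayment: $148.97
Garnishment: $10,302.29 × 0.0202 = $208.11
Total deductions = $412.09 + $41.21 + $154.53 + $154.53 + $148.97 + $208.11 = $1,119.44
Net pay = $10,302.29 − $1,119.44 = $9,182.85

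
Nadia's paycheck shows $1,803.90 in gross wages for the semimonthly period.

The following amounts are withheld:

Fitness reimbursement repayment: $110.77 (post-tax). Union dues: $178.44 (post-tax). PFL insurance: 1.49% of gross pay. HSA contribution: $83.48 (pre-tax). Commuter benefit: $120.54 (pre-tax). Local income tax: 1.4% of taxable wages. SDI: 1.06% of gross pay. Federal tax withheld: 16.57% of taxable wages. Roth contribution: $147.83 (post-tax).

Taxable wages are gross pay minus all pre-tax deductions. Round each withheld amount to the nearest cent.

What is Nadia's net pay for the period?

$829.34

HSA contribution: $83.48
Commuter benefit: $120.54
Pre-tax total = $83.48 + $120.54 = $204.02
Taxable wages = $1,803.90 − $204.02 = $1,599.88
Federal tax withheld: $1,599.88 × 0.1657 = $265.10
Local income tax: $1,599.88 × 0.014 = $22.40
PFL insurance: $1,803.90 × 0.0149 = $26.88
SDI: $1,803.90 × 0.0106 = $19.12
Fitness reimbursement repayment: $110.77
Roth contribution: $147.83
Union dues: $178.44
Total deductions = $83.48 + $120.54 + $265.10 + $22.40 + $26.88 + $19.12 + $110.77 + $147.83 + $178.44 = $974.56
Net pay = $1,803.90 − $974.56 = $829.34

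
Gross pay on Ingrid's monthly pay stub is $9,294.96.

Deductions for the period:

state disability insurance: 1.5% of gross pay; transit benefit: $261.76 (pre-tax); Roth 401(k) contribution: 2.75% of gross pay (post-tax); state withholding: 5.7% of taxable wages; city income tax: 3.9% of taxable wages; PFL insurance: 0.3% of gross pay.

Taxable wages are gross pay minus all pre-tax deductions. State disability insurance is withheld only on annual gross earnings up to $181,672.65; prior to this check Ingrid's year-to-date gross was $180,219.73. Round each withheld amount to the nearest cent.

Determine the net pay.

$7,860.74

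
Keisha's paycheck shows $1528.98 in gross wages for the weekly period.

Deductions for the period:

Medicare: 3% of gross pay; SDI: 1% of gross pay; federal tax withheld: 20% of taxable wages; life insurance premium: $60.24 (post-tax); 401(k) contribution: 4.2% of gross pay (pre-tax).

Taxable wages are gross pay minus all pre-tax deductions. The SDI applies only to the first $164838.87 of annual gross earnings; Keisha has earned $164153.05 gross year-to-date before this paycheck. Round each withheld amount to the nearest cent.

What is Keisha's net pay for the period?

$1058.84

401(k) contribution: $1528.98 × 0.042 = $64.22
Taxable wages = $1528.98 − $64.22 = $1464.76
Federal tax withheld: $1464.76 × 0.2 = $292.95
SDI: only $164838.87 − $164153.05 = $685.82 of this check is subject → $685.82 × 0.01 = $6.86
Medicare: $1528.98 × 0.03 = $45.87
Life insurance premium: $60.24
Total deductions = $64.22 + $292.95 + $6.86 + $45.87 + $60.24 = $470.14
Net pay = $1528.98 − $470.14 = $1058.84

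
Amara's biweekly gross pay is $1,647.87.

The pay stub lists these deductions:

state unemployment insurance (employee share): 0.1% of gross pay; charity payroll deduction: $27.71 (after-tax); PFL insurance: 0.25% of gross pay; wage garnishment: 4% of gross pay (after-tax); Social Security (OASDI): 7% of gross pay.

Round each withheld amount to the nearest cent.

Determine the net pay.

PFL insurance: $1,647.87 × 0.0025 = $4.12
State unemployment insurance (employee share): $1,647.87 × 0.001 = $1.65
Social Security (OASDI): $1,647.87 × 0.07 = $115.35
Charity payroll deduction: $27.71
Wage garnishment: $1,647.87 × 0.04 = $65.91
Total deductions = $4.12 + $1.65 + $115.35 + $27.71 + $65.91 = $214.74
Net pay = $1,647.87 − $214.74 = $1,433.13

$1,433.13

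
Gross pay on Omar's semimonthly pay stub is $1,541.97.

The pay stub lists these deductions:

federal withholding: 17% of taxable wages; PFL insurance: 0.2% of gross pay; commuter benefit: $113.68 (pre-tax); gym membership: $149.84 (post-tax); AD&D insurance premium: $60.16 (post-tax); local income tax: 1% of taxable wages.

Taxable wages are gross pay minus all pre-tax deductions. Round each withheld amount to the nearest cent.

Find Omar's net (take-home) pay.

Commuter benefit: $113.68
Taxable wages = $1,541.97 − $113.68 = $1,428.29
Local income tax: $1,428.29 × 0.01 = $14.28
Federal withholding: $1,428.29 × 0.17 = $242.81
PFL insurance: $1,541.97 × 0.002 = $3.08
AD&D insurance premium: $60.16
Gym membership: $149.84
Total deductions = $113.68 + $14.28 + $242.81 + $3.08 + $60.16 + $149.84 = $583.85
Net pay = $1,541.97 − $583.85 = $958.12

$958.12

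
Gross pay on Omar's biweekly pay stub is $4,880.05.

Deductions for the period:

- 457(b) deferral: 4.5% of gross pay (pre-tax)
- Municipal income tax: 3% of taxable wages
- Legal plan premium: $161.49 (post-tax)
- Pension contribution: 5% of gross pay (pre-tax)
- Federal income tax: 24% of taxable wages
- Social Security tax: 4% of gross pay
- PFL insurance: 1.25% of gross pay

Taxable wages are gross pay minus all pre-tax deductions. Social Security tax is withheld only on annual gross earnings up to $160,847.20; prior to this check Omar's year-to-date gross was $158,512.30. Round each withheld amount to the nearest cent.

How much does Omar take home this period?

Pension contribution: $4,880.05 × 0.05 = $244.00
457(b) deferral: $4,880.05 × 0.045 = $219.60
Pre-tax total = $244.00 + $219.60 = $463.60
Taxable wages = $4,880.05 − $463.60 = $4,416.45
Federal income tax: $4,416.45 × 0.24 = $1,059.95
Municipal income tax: $4,416.45 × 0.03 = $132.49
Social Security tax: only $160,847.20 − $158,512.30 = $2,334.90 of this check is subject → $2,334.90 × 0.04 = $93.40
PFL insurance: $4,880.05 × 0.0125 = $61.00
Legal plan premium: $161.49
Total deductions = $244.00 + $219.60 + $1,059.95 + $132.49 + $93.40 + $61.00 + $161.49 = $1,971.93
Net pay = $4,880.05 − $1,971.93 = $2,908.12

$2,908.12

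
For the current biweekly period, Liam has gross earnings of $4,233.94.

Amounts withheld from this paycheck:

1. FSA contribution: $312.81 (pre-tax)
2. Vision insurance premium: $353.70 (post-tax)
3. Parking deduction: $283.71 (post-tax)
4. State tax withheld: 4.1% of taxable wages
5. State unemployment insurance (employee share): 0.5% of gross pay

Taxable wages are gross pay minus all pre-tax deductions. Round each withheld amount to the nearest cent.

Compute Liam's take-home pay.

$3,101.78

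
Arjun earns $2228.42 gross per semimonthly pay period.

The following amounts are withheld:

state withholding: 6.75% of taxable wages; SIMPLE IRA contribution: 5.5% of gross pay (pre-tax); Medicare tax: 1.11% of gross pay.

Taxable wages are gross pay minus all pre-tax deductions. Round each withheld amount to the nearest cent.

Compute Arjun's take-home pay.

$1938.97

SIMPLE IRA contribution: $2228.42 × 0.055 = $122.56
Taxable wages = $2228.42 − $122.56 = $2105.86
State withholding: $2105.86 × 0.0675 = $142.15
Medicare tax: $2228.42 × 0.0111 = $24.74
Total deductions = $122.56 + $142.15 + $24.74 = $289.45
Net pay = $2228.42 − $289.45 = $1938.97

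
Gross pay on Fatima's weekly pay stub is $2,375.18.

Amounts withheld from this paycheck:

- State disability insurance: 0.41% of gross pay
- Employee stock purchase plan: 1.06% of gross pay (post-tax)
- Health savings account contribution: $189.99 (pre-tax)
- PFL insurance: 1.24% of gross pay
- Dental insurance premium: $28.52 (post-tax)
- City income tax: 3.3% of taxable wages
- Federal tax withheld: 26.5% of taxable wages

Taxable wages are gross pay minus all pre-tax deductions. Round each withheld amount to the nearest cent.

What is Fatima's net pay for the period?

Health savings account contribution: $189.99
Taxable wages = $2,375.18 − $189.99 = $2,185.19
City income tax: $2,185.19 × 0.033 = $72.11
Federal tax withheld: $2,185.19 × 0.265 = $579.08
PFL insurance: $2,375.18 × 0.0124 = $29.45
State disability insurance: $2,375.18 × 0.0041 = $9.74
Employee stock purchase plan: $2,375.18 × 0.0106 = $25.18
Dental insurance premium: $28.52
Total deductions = $189.99 + $72.11 + $579.08 + $29.45 + $9.74 + $25.18 + $28.52 = $934.07
Net pay = $2,375.18 − $934.07 = $1,441.11

$1,441.11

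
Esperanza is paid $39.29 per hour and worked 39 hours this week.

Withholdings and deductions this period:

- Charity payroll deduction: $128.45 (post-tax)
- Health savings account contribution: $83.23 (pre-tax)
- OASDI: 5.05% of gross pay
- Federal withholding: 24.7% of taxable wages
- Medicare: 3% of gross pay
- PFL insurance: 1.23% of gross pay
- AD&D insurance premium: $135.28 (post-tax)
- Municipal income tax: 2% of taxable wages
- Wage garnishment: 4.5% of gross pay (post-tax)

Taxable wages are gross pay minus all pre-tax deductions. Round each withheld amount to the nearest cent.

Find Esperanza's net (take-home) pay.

Gross pay: 39 × $39.29 = $1,532.31
Health savings account contribution: $83.23
Taxable wages = $1,532.31 − $83.23 = $1,449.08
Municipal income tax: $1,449.08 × 0.02 = $28.98
Federal withholding: $1,449.08 × 0.247 = $357.92
Medicare: $1,532.31 × 0.03 = $45.97
PFL insurance: $1,532.31 × 0.0123 = $18.85
OASDI: $1,532.31 × 0.0505 = $77.38
AD&D insurance premium: $135.28
Wage garnishment: $1,532.31 × 0.045 = $68.95
Charity payroll deduction: $128.45
Total deductions = $83.23 + $28.98 + $357.92 + $45.97 + $18.85 + $77.38 + $135.28 + $68.95 + $128.45 = $945.01
Net pay = $1,532.31 − $945.01 = $587.30

$587.30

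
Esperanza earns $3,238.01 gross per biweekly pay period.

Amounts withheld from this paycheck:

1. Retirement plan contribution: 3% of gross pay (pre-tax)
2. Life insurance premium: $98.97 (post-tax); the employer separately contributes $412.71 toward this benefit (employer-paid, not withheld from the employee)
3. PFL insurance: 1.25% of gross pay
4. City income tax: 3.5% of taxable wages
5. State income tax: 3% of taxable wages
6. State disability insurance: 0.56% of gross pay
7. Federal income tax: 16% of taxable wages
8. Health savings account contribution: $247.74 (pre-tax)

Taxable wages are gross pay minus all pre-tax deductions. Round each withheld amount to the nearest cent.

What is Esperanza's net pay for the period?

$2,084.60

Health savings account contribution: $247.74
Retirement plan contribution: $3,238.01 × 0.03 = $97.14
Pre-tax total = $247.74 + $97.14 = $344.88
Taxable wages = $3,238.01 − $344.88 = $2,893.13
State income tax: $2,893.13 × 0.03 = $86.79
Federal income tax: $2,893.13 × 0.16 = $462.90
City income tax: $2,893.13 × 0.035 = $101.26
State disability insurance: $3,238.01 × 0.0056 = $18.13
PFL insurance: $3,238.01 × 0.0125 = $40.48
Life insurance premium: $98.97
(Employer's $412.71 toward life insurance premium is not withheld from the employee.)
Total deductions = $247.74 + $97.14 + $86.79 + $462.90 + $101.26 + $18.13 + $40.48 + $98.97 = $1,153.41
Net pay = $3,238.01 − $1,153.41 = $2,084.60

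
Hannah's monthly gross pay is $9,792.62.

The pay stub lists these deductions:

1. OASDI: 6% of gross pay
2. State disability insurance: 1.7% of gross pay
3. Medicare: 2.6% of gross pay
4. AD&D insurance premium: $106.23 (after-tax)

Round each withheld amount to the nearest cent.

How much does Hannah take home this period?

State disability insurance: $9,792.62 × 0.017 = $166.47
OASDI: $9,792.62 × 0.06 = $587.56
Medicare: $9,792.62 × 0.026 = $254.61
AD&D insurance premium: $106.23
Total deductions = $166.47 + $587.56 + $254.61 + $106.23 = $1,114.87
Net pay = $9,792.62 − $1,114.87 = $8,677.75

$8,677.75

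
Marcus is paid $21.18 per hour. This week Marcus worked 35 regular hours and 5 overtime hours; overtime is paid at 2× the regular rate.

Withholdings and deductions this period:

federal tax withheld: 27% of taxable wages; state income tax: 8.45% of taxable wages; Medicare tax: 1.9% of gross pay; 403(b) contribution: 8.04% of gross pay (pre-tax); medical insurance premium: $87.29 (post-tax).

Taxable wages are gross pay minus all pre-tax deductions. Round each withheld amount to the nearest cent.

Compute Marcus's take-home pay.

$460.36

Regular pay: 35 × $21.18 = $741.30
Overtime pay: 5 × $21.18 × 2 = $211.80
Gross pay = $741.30 + $211.80 = $953.10
403(b) contribution: $953.10 × 0.0804 = $76.63
Taxable wages = $953.10 − $76.63 = $876.47
State income tax: $876.47 × 0.0845 = $74.06
Federal tax withheld: $876.47 × 0.27 = $236.65
Medicare tax: $953.10 × 0.019 = $18.11
Medical insurance premium: $87.29
Total deductions = $76.63 + $74.06 + $236.65 + $18.11 + $87.29 = $492.74
Net pay = $953.10 − $492.74 = $460.36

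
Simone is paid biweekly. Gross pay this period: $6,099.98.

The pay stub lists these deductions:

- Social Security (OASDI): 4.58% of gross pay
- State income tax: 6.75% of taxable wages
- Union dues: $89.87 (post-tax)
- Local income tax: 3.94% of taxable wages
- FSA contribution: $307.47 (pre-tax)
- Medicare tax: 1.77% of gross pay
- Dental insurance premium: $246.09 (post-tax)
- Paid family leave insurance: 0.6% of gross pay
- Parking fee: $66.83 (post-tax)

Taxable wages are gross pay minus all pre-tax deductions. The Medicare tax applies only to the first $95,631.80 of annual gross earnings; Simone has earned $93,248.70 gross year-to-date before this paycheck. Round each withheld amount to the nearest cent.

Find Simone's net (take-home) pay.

FSA contribution: $307.47
Taxable wages = $6,099.98 − $307.47 = $5,792.51
Local income tax: $5,792.51 × 0.0394 = $228.22
State income tax: $5,792.51 × 0.0675 = $390.99
Social Security (OASDI): $6,099.98 × 0.0458 = $279.38
Paid family leave insurance: $6,099.98 × 0.006 = $36.60
Medicare tax: only $95,631.80 − $93,248.70 = $2,383.10 of this check is subject → $2,383.10 × 0.0177 = $42.18
Parking fee: $66.83
Dental insurance premium: $246.09
Union dues: $89.87
Total deductions = $307.47 + $228.22 + $390.99 + $279.38 + $36.60 + $42.18 + $66.83 + $246.09 + $89.87 = $1,687.63
Net pay = $6,099.98 − $1,687.63 = $4,412.35

$4,412.35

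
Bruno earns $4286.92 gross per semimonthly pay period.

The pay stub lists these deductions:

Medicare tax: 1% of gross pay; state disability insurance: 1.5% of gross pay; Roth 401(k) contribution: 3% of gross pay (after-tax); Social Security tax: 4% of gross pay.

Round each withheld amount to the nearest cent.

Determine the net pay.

State disability insurance: $4286.92 × 0.015 = $64.30
Medicare tax: $4286.92 × 0.01 = $42.87
Social Security tax: $4286.92 × 0.04 = $171.48
Roth 401(k) contribution: $4286.92 × 0.03 = $128.61
Total deductions = $64.30 + $42.87 + $171.48 + $128.61 = $407.26
Net pay = $4286.92 − $407.26 = $3879.66

$3879.66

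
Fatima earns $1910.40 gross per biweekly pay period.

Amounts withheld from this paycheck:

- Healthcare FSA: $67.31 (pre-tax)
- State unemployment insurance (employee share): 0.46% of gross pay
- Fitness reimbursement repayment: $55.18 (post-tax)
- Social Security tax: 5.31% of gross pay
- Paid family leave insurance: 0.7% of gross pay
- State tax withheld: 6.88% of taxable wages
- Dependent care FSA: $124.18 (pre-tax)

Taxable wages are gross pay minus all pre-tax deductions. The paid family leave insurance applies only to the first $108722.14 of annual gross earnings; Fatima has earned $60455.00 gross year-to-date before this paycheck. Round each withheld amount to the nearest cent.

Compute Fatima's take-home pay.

$1421.87

Healthcare FSA: $67.31
Dependent care FSA: $124.18
Pre-tax total = $67.31 + $124.18 = $191.49
Taxable wages = $1910.40 − $191.49 = $1718.91
State tax withheld: $1718.91 × 0.0688 = $118.26
Paid family leave insurance: cap not yet reached, full $1910.40 is subject → $1910.40 × 0.007 = $13.37
State unemployment insurance (employee share): $1910.40 × 0.0046 = $8.79
Social Security tax: $1910.40 × 0.0531 = $101.44
Fitness reimbursement repayment: $55.18
Total deductions = $67.31 + $124.18 + $118.26 + $13.37 + $8.79 + $101.44 + $55.18 = $488.53
Net pay = $1910.40 − $488.53 = $1421.87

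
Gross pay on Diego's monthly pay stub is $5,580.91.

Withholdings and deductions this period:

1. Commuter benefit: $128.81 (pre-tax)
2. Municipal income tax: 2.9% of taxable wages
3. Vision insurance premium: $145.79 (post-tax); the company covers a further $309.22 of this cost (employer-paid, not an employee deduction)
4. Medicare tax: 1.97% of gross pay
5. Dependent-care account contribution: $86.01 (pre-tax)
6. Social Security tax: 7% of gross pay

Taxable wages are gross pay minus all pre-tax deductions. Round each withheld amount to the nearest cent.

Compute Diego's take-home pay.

Dependent-care account contribution: $86.01
Commuter benefit: $128.81
Pre-tax total = $86.01 + $128.81 = $214.82
Taxable wages = $5,580.91 − $214.82 = $5,366.09
Municipal income tax: $5,366.09 × 0.029 = $155.62
Medicare tax: $5,580.91 × 0.0197 = $109.94
Social Security tax: $5,580.91 × 0.07 = $390.66
Vision insurance premium: $145.79
(Employer's $309.22 toward vision insurance premium is not withheld from the employee.)
Total deductions = $86.01 + $128.81 + $155.62 + $109.94 + $390.66 + $145.79 = $1,016.83
Net pay = $5,580.91 − $1,016.83 = $4,564.08

$4,564.08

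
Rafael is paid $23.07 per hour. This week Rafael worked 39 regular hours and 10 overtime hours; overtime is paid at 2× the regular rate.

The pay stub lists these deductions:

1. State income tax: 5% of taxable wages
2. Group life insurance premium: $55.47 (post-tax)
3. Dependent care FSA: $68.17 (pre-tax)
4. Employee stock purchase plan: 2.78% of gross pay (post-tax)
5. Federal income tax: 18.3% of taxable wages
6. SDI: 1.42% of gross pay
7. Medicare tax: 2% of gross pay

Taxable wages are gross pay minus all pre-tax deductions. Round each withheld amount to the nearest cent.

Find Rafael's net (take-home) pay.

$851.84

Regular pay: 39 × $23.07 = $899.73
Overtime pay: 10 × $23.07 × 2 = $461.40
Gross pay = $899.73 + $461.40 = $1361.13
Dependent care FSA: $68.17
Taxable wages = $1361.13 − $68.17 = $1292.96
Federal income tax: $1292.96 × 0.183 = $236.61
State income tax: $1292.96 × 0.05 = $64.65
Medicare tax: $1361.13 × 0.02 = $27.22
SDI: $1361.13 × 0.0142 = $19.33
Group life insurance premium: $55.47
Employee stock purchase plan: $1361.13 × 0.0278 = $37.84
Total deductions = $68.17 + $236.61 + $64.65 + $27.22 + $19.33 + $55.47 + $37.84 = $509.29
Net pay = $1361.13 − $509.29 = $851.84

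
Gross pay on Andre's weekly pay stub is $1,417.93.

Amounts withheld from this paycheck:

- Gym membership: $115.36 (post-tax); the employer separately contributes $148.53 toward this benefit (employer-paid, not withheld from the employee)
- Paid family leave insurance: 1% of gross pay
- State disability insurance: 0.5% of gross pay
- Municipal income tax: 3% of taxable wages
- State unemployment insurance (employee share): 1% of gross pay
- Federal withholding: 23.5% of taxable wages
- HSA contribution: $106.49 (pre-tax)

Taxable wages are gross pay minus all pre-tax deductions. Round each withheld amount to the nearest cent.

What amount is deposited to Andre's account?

HSA contribution: $106.49
Taxable wages = $1,417.93 − $106.49 = $1,311.44
Federal withholding: $1,311.44 × 0.235 = $308.19
Municipal income tax: $1,311.44 × 0.03 = $39.34
State disability insurance: $1,417.93 × 0.005 = $7.09
State unemployment insurance (employee share): $1,417.93 × 0.01 = $14.18
Paid family leave insurance: $1,417.93 × 0.01 = $14.18
Gym membership: $115.36
(Employer's $148.53 toward gym membership is not withheld from the employee.)
Total deductions = $106.49 + $308.19 + $39.34 + $7.09 + $14.18 + $14.18 + $115.36 = $604.83
Net pay = $1,417.93 − $604.83 = $813.10

$813.10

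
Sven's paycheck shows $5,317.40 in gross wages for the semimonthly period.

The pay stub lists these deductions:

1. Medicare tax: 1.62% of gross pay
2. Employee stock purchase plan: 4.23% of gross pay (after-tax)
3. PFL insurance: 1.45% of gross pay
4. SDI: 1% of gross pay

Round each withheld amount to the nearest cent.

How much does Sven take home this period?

$4,876.06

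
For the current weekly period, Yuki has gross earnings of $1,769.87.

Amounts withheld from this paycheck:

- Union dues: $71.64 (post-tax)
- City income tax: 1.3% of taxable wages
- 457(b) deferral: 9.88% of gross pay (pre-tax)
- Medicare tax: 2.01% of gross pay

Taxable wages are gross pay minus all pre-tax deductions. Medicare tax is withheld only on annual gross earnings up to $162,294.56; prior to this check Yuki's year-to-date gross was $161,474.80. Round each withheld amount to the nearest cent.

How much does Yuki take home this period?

$1,486.15

457(b) deferral: $1,769.87 × 0.0988 = $174.86
Taxable wages = $1,769.87 − $174.86 = $1,595.01
City income tax: $1,595.01 × 0.013 = $20.74
Medicare tax: only $162,294.56 − $161,474.80 = $819.76 of this check is subject → $819.76 × 0.0201 = $16.48
Union dues: $71.64
Total deductions = $174.86 + $20.74 + $16.48 + $71.64 = $283.72
Net pay = $1,769.87 − $283.72 = $1,486.15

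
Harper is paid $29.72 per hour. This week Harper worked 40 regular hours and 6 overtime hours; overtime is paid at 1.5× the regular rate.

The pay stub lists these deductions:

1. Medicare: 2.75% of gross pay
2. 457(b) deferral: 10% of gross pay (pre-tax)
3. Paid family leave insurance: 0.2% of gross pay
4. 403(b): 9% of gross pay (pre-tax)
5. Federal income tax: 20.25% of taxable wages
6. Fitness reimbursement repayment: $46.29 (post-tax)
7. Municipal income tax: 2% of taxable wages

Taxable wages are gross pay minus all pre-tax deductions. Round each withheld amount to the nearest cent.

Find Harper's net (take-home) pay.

$827.88

Regular pay: 40 × $29.72 = $1188.80
Overtime pay: 6 × $29.72 × 1.5 = $267.48
Gross pay = $1188.80 + $267.48 = $1456.28
457(b) deferral: $1456.28 × 0.1 = $145.63
403(b): $1456.28 × 0.09 = $131.07
Pre-tax total = $145.63 + $131.07 = $276.70
Taxable wages = $1456.28 − $276.70 = $1179.58
Federal income tax: $1179.58 × 0.2025 = $238.86
Municipal income tax: $1179.58 × 0.02 = $23.59
Paid family leave insurance: $1456.28 × 0.002 = $2.91
Medicare: $1456.28 × 0.0275 = $40.05
Fitness reimbursement repayment: $46.29
Total deductions = $145.63 + $131.07 + $238.86 + $23.59 + $2.91 + $40.05 + $46.29 = $628.40
Net pay = $1456.28 − $628.40 = $827.88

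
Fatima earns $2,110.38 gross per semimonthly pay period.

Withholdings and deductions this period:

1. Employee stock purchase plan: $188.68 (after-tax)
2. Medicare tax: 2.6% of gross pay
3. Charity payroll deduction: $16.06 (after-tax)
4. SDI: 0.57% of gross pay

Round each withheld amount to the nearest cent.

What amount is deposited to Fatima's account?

$1,838.74

SDI: $2,110.38 × 0.0057 = $12.03
Medicare tax: $2,110.38 × 0.026 = $54.87
Charity payroll deduction: $16.06
Employee stock purchase plan: $188.68
Total deductions = $12.03 + $54.87 + $16.06 + $188.68 = $271.64
Net pay = $2,110.38 − $271.64 = $1,838.74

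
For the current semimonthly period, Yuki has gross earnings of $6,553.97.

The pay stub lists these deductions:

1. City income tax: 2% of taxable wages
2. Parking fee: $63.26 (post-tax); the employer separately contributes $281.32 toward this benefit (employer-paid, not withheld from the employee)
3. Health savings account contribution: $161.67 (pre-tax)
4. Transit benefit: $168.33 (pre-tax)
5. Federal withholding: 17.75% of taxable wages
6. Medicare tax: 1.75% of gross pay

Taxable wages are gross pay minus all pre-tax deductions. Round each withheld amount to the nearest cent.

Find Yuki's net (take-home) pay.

$4,816.79

Transit benefit: $168.33
Health savings account contribution: $161.67
Pre-tax total = $168.33 + $161.67 = $330.00
Taxable wages = $6,553.97 − $330.00 = $6,223.97
City income tax: $6,223.97 × 0.02 = $124.48
Federal withholding: $6,223.97 × 0.1775 = $1,104.75
Medicare tax: $6,553.97 × 0.0175 = $114.69
Parking fee: $63.26
(Employer's $281.32 toward parking fee is not withheld from the employee.)
Total deductions = $168.33 + $161.67 + $124.48 + $1,104.75 + $114.69 + $63.26 = $1,737.18
Net pay = $6,553.97 − $1,737.18 = $4,816.79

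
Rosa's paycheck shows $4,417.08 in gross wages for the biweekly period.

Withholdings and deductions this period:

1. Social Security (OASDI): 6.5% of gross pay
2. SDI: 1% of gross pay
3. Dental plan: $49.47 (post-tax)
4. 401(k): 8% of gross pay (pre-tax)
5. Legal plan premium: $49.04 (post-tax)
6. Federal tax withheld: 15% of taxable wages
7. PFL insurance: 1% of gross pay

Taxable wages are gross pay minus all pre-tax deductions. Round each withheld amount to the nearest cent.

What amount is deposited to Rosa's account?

$2,980.19

401(k): $4,417.08 × 0.08 = $353.37
Taxable wages = $4,417.08 − $353.37 = $4,063.71
Federal tax withheld: $4,063.71 × 0.15 = $609.56
SDI: $4,417.08 × 0.01 = $44.17
Social Security (OASDI): $4,417.08 × 0.065 = $287.11
PFL insurance: $4,417.08 × 0.01 = $44.17
Dental plan: $49.47
Legal plan premium: $49.04
Total deductions = $353.37 + $609.56 + $44.17 + $287.11 + $44.17 + $49.47 + $49.04 = $1,436.89
Net pay = $4,417.08 − $1,436.89 = $2,980.19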